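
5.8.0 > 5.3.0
True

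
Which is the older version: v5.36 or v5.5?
v5.5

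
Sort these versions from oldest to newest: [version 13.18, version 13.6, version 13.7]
[version 13.6, version 13.7, version 13.18]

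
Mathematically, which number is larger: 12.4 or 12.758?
12.758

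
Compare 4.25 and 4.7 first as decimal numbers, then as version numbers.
As decimals: 4.25 < 4.7. As versions: v4.25 > v4.7 (minor version 25 > 7).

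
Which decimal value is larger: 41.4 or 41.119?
41.4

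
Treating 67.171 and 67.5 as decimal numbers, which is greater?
67.5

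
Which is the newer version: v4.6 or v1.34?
v4.6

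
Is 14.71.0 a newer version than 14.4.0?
Yes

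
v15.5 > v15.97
False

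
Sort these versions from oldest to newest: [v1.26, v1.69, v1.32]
[v1.26, v1.32, v1.69]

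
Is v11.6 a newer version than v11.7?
No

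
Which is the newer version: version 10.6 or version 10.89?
version 10.89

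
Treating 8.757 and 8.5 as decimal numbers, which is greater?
8.757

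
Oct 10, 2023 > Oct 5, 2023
True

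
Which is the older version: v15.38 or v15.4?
v15.4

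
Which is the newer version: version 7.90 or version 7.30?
version 7.90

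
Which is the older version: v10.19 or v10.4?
v10.4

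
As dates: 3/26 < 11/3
True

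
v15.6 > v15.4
True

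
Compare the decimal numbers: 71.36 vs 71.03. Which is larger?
71.36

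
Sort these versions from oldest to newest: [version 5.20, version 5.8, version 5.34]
[version 5.8, version 5.20, version 5.34]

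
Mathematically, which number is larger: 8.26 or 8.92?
8.92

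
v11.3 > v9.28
True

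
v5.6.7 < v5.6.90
True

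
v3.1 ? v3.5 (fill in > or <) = <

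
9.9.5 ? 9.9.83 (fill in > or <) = <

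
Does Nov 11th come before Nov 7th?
No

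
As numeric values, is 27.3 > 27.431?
False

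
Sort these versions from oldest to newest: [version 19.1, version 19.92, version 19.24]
[version 19.1, version 19.24, version 19.92]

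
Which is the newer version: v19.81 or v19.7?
v19.81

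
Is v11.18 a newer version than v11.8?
Yes. Version numbers are compared segment by segment as integers, not as decimals: minor version 18 > 8, so v11.18 > v11.8 (even though the decimal 11.18 < 11.8).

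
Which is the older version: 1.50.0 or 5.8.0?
1.50.0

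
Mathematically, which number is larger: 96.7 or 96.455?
96.7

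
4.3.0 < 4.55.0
True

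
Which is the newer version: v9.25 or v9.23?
v9.25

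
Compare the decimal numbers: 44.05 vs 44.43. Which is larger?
44.43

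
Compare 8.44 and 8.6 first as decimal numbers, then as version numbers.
As decimals: 8.44 < 8.6. As versions: v8.44 > v8.6 (minor version 44 > 6).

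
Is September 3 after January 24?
Yes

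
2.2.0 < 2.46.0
True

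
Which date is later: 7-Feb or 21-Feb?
21-Feb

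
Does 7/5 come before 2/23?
No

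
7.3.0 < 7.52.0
True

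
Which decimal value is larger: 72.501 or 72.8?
72.8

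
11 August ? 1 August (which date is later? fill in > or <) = >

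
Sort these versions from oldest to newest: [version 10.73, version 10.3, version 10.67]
[version 10.3, version 10.67, version 10.73]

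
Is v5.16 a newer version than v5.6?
Yes. Version numbers are compared segment by segment as integers, not as decimals: minor version 16 > 6, so v5.16 > v5.6 (even though the decimal 5.16 < 5.6).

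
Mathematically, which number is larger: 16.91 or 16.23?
16.91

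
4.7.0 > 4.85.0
False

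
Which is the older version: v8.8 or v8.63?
v8.8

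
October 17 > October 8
True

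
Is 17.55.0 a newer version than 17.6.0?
Yes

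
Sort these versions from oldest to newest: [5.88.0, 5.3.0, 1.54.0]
[1.54.0, 5.3.0, 5.88.0]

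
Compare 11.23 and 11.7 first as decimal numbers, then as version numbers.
As decimals: 11.23 < 11.7. As versions: v11.23 > v11.7 (minor version 23 > 7).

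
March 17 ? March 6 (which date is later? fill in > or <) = >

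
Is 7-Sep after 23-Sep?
No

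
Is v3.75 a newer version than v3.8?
Yes. Version numbers are compared segment by segment as integers, not as decimals: minor version 75 > 8, so v3.75 > v3.8 (even though the decimal 3.75 < 3.8).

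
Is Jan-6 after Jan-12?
No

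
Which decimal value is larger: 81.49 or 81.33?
81.49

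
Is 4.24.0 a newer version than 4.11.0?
Yes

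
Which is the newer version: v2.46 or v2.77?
v2.77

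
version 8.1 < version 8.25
True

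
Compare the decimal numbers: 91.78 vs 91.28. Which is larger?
91.78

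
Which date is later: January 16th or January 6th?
January 16th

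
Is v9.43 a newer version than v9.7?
Yes. Version numbers are compared segment by segment as integers, not as decimals: minor version 43 > 7, so v9.43 > v9.7 (even though the decimal 9.43 < 9.7).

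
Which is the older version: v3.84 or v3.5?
v3.5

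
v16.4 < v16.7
True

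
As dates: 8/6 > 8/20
False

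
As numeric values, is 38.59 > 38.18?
True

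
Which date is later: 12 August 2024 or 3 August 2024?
12 August 2024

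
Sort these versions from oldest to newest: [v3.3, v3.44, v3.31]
[v3.3, v3.31, v3.44]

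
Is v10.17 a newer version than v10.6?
Yes. Version numbers are compared segment by segment as integers, not as decimals: minor version 17 > 6, so v10.17 > v10.6 (even though the decimal 10.17 < 10.6).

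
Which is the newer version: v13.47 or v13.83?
v13.83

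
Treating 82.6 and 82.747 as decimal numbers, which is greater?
82.747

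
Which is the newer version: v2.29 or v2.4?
v2.29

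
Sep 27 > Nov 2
False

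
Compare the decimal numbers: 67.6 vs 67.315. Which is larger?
67.6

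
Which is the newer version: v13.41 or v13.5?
v13.41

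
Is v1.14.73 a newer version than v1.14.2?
Yes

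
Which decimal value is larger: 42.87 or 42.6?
42.87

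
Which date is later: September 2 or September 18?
September 18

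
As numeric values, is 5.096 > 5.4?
False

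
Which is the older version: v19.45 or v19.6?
v19.6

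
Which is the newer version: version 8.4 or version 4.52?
version 8.4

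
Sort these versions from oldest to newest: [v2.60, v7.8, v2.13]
[v2.13, v2.60, v7.8]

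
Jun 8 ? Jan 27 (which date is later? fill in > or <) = >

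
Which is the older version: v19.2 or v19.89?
v19.2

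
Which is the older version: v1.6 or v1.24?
v1.6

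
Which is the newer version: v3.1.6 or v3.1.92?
v3.1.92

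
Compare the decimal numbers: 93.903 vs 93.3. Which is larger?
93.903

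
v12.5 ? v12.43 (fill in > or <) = <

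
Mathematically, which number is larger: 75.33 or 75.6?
75.6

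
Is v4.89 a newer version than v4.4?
Yes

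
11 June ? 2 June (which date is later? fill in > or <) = >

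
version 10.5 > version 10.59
False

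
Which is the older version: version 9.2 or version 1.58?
version 1.58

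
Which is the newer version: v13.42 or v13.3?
v13.42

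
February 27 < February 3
False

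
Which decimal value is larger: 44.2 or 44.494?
44.494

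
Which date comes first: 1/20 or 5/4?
1/20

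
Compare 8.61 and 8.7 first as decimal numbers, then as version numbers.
As decimals: 8.61 < 8.7. As versions: v8.61 > v8.7 (minor version 61 > 7).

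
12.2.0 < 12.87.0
True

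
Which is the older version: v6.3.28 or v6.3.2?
v6.3.2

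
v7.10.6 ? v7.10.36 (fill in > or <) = <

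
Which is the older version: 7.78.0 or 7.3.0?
7.3.0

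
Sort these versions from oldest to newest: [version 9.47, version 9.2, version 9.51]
[version 9.2, version 9.47, version 9.51]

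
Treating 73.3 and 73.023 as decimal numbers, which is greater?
73.3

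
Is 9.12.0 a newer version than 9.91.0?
No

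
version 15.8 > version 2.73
True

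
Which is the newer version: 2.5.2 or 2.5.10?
2.5.10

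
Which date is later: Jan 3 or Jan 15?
Jan 15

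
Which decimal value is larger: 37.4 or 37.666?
37.666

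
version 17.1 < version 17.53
True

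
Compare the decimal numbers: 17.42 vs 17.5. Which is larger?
17.5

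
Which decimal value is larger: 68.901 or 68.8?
68.901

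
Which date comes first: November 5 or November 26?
November 5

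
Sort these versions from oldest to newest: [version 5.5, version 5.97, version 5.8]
[version 5.5, version 5.8, version 5.97]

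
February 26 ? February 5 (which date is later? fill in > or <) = >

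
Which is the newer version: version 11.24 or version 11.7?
version 11.24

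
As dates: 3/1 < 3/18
True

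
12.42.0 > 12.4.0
True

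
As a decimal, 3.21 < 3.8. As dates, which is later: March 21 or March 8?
March 21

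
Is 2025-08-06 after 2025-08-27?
No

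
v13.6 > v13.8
False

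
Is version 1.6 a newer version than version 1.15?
No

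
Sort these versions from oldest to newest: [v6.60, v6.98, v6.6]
[v6.6, v6.60, v6.98]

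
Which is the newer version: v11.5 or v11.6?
v11.6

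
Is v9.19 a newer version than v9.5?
Yes. Version numbers are compared segment by segment as integers, not as decimals: minor version 19 > 5, so v9.19 > v9.5 (even though the decimal 9.19 < 9.5).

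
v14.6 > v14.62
False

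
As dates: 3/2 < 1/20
False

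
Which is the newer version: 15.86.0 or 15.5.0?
15.86.0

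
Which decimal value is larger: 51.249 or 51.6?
51.6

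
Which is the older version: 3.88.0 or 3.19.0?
3.19.0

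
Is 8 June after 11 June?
No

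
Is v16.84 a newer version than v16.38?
Yes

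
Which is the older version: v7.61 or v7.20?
v7.20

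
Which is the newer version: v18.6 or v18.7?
v18.7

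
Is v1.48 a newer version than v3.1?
No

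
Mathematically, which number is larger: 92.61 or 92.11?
92.61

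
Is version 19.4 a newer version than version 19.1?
Yes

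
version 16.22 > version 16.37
False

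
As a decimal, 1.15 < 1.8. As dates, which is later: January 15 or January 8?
January 15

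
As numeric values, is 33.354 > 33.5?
False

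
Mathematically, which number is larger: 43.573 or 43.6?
43.6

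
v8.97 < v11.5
True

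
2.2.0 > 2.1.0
True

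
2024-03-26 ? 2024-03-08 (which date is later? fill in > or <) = >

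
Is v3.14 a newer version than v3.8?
Yes. Version numbers are compared segment by segment as integers, not as decimals: minor version 14 > 8, so v3.14 > v3.8 (even though the decimal 3.14 < 3.8).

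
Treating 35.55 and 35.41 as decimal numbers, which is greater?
35.55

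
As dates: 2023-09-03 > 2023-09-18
False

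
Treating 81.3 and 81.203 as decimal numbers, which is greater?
81.3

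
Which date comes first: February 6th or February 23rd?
February 6th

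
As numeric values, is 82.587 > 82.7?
False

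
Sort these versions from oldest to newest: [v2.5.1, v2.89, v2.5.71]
[v2.5.1, v2.5.71, v2.89]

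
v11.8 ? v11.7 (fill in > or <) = >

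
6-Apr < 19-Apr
True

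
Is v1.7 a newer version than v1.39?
No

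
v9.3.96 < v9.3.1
False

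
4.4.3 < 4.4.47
True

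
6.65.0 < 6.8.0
False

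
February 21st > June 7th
False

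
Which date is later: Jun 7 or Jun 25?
Jun 25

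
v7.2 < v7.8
True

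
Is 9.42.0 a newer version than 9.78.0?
No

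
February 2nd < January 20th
False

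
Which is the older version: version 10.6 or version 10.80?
version 10.6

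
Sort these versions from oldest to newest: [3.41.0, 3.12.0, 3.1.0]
[3.1.0, 3.12.0, 3.41.0]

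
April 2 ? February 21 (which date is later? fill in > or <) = >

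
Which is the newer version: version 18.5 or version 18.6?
version 18.6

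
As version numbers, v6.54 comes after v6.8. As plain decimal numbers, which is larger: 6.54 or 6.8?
6.8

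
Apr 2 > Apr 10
False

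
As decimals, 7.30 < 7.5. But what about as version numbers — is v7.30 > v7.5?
True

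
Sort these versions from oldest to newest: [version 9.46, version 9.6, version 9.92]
[version 9.6, version 9.46, version 9.92]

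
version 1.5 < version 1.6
True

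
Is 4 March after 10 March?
No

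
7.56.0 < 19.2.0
True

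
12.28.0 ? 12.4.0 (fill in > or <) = >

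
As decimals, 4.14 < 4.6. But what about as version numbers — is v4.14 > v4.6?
True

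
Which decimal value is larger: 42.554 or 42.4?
42.554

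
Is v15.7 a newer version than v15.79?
No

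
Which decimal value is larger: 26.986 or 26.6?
26.986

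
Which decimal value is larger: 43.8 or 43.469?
43.8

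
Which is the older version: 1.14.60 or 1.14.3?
1.14.3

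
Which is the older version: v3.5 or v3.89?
v3.5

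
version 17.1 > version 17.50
False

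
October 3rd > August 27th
True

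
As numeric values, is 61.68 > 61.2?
True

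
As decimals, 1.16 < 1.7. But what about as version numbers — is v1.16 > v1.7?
True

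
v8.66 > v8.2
True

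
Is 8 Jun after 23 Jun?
No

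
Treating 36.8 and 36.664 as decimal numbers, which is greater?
36.8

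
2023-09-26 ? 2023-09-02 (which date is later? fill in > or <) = >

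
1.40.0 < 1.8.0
False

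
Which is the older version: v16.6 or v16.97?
v16.6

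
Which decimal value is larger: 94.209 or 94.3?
94.3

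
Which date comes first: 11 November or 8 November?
8 November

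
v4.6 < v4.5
False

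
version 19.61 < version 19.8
False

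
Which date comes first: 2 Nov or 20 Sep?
20 Sep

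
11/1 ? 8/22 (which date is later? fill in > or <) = >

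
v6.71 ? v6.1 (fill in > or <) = >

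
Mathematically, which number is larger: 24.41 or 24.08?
24.41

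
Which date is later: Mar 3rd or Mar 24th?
Mar 24th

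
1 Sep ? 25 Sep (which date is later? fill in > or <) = <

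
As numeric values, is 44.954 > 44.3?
True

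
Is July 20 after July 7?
Yes. Day 20 comes after day 7 in July — this is a date comparison, not a decimal one (the decimal 7.20 would be smaller than 7.7).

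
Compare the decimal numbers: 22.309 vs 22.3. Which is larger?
22.309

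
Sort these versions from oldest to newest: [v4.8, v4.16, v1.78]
[v1.78, v4.8, v4.16]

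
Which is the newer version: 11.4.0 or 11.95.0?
11.95.0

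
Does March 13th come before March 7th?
No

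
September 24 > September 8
True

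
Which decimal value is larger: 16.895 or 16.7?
16.895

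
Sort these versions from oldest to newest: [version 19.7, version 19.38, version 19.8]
[version 19.7, version 19.8, version 19.38]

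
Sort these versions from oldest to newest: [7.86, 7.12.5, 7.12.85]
[7.12.5, 7.12.85, 7.86]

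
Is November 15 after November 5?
Yes. Day 15 comes after day 5 in November — this is a date comparison, not a decimal one (the decimal 11.15 would be smaller than 11.5).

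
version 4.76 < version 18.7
True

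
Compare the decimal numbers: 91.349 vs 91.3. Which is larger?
91.349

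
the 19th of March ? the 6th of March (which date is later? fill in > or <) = >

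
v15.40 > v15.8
True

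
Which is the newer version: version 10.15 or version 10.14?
version 10.15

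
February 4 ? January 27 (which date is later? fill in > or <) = >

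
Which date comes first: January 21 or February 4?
January 21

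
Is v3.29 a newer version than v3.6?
Yes. Version numbers are compared segment by segment as integers, not as decimals: minor version 29 > 6, so v3.29 > v3.6 (even though the decimal 3.29 < 3.6).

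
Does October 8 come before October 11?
Yes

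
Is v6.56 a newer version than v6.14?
Yes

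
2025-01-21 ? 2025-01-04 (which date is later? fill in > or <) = >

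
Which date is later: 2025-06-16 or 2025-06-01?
2025-06-16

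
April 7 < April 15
True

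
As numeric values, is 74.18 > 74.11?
True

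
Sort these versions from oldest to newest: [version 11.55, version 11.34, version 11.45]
[version 11.34, version 11.45, version 11.55]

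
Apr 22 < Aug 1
True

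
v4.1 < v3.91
False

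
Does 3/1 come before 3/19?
Yes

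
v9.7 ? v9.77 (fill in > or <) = <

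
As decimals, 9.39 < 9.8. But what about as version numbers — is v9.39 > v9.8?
True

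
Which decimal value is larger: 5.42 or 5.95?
5.95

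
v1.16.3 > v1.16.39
False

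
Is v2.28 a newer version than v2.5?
Yes. Version numbers are compared segment by segment as integers, not as decimals: minor version 28 > 5, so v2.28 > v2.5 (even though the decimal 2.28 < 2.5).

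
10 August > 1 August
True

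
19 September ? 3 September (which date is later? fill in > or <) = >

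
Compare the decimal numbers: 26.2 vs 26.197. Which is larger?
26.2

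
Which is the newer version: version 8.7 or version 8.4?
version 8.7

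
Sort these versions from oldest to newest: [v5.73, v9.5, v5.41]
[v5.41, v5.73, v9.5]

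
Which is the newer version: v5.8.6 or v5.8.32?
v5.8.32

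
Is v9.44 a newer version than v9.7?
Yes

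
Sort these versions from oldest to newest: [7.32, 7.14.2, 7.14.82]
[7.14.2, 7.14.82, 7.32]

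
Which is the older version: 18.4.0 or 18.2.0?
18.2.0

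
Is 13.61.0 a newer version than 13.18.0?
Yes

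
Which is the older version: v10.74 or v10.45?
v10.45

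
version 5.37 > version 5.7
True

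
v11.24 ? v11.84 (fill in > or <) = <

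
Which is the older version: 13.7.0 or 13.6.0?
13.6.0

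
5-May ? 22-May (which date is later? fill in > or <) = <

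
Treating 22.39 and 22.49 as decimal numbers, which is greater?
22.49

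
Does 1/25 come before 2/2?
Yes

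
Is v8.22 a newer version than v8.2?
Yes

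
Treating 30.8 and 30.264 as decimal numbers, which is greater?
30.8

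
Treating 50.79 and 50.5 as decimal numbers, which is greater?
50.79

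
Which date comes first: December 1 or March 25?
March 25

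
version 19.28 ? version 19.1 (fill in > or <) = >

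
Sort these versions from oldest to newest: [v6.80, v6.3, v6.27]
[v6.3, v6.27, v6.80]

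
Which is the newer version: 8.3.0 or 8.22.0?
8.22.0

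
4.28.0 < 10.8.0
True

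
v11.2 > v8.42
True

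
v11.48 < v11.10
False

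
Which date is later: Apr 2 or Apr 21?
Apr 21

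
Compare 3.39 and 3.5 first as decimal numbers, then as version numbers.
As decimals: 3.39 < 3.5. As versions: v3.39 > v3.5 (minor version 39 > 5).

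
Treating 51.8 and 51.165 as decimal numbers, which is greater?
51.8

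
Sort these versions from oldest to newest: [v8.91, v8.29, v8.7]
[v8.7, v8.29, v8.91]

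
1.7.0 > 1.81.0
False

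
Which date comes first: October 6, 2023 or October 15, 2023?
October 6, 2023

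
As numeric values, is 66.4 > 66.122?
True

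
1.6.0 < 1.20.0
True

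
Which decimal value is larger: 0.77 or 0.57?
0.77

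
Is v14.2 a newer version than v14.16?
No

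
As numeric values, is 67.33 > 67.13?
True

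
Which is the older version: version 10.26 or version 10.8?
version 10.8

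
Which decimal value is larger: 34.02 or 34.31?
34.31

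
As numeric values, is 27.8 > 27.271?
True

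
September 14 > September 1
True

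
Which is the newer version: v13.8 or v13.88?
v13.88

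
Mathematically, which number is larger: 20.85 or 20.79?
20.85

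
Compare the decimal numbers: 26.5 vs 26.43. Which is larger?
26.5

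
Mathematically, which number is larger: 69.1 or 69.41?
69.41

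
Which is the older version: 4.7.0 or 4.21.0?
4.7.0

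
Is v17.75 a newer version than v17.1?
Yes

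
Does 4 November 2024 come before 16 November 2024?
Yes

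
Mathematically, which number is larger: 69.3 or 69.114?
69.3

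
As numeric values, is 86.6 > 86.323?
True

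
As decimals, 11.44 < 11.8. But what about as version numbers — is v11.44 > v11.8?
True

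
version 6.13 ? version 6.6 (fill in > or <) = >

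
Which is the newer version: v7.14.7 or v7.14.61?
v7.14.61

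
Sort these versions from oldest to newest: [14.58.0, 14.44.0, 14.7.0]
[14.7.0, 14.44.0, 14.58.0]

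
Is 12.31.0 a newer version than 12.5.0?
Yes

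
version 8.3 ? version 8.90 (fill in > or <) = <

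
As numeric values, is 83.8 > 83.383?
True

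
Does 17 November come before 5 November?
No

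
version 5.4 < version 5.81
True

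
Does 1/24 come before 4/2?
Yes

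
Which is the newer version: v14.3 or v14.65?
v14.65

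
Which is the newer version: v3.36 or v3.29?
v3.36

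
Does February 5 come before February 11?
Yes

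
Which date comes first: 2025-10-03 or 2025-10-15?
2025-10-03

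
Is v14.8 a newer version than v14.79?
No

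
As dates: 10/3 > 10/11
False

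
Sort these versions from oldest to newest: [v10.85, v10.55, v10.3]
[v10.3, v10.55, v10.85]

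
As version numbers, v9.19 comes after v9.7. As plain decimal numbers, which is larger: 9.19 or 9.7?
9.7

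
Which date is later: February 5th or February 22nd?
February 22nd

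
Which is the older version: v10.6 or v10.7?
v10.6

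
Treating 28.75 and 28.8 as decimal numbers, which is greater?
28.8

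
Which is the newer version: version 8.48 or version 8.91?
version 8.91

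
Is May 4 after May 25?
No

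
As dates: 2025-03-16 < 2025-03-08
False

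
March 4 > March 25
False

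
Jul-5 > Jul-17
False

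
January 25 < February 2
True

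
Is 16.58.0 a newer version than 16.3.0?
Yes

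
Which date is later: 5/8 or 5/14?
5/14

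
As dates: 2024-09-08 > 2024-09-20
False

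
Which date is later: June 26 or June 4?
June 26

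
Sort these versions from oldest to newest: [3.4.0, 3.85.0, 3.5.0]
[3.4.0, 3.5.0, 3.85.0]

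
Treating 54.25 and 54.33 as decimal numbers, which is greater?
54.33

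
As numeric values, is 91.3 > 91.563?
False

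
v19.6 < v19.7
True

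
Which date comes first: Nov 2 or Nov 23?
Nov 2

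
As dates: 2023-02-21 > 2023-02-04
True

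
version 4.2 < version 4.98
True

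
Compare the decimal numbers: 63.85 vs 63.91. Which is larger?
63.91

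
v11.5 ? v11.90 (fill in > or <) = <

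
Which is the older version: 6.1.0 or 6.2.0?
6.1.0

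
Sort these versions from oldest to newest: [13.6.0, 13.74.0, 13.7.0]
[13.6.0, 13.7.0, 13.74.0]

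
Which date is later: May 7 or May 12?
May 12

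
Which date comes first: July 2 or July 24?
July 2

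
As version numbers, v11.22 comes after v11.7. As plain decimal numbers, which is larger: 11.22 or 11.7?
11.7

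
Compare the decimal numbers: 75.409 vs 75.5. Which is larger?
75.5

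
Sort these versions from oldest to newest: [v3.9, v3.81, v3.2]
[v3.2, v3.9, v3.81]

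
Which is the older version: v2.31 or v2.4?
v2.4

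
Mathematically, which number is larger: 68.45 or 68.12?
68.45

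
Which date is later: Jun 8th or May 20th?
Jun 8th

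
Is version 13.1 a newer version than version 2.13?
Yes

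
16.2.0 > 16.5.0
False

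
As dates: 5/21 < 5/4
False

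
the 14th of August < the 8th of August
False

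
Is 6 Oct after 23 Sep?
Yes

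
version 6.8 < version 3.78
False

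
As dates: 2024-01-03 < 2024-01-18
True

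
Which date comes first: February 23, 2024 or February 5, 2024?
February 5, 2024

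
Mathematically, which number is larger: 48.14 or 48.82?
48.82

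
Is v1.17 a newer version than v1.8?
Yes. Version numbers are compared segment by segment as integers, not as decimals: minor version 17 > 8, so v1.17 > v1.8 (even though the decimal 1.17 < 1.8).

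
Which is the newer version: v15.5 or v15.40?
v15.40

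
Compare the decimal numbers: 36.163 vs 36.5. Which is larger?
36.5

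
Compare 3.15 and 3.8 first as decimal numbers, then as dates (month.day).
As decimals: 3.15 < 3.8. As dates: 3/15 is later than 3/8 (day 15 > day 8).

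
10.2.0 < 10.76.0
True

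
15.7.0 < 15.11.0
True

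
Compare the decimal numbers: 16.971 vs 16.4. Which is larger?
16.971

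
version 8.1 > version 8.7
False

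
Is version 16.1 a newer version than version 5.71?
Yes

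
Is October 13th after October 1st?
Yes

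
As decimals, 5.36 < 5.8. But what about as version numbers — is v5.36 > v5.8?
True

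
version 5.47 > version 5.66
False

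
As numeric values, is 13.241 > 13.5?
False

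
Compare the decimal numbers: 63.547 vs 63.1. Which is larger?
63.547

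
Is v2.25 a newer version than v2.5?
Yes. Version numbers are compared segment by segment as integers, not as decimals: minor version 25 > 5, so v2.25 > v2.5 (even though the decimal 2.25 < 2.5).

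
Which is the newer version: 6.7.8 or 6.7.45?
6.7.45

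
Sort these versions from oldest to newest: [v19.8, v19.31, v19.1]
[v19.1, v19.8, v19.31]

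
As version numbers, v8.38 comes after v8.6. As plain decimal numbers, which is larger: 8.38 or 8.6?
8.6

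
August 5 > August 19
False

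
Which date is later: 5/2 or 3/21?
5/2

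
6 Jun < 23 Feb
False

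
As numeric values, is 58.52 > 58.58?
False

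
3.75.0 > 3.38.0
True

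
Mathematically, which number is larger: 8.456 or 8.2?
8.456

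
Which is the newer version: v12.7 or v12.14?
v12.14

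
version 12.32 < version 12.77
True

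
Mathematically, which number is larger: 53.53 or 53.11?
53.53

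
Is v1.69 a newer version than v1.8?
Yes. Version numbers are compared segment by segment as integers, not as decimals: minor version 69 > 8, so v1.69 > v1.8 (even though the decimal 1.69 < 1.8).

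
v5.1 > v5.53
False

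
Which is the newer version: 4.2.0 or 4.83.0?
4.83.0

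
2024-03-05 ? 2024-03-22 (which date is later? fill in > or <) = <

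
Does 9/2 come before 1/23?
No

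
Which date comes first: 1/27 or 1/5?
1/5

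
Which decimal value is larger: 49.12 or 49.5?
49.5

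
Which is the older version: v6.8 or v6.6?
v6.6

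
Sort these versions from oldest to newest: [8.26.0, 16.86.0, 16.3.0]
[8.26.0, 16.3.0, 16.86.0]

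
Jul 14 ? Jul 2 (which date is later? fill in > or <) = >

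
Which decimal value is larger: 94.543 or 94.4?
94.543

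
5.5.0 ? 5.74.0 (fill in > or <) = <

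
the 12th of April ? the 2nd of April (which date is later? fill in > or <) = >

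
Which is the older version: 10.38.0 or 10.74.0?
10.38.0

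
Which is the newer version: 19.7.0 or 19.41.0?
19.41.0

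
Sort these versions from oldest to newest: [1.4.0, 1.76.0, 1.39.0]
[1.4.0, 1.39.0, 1.76.0]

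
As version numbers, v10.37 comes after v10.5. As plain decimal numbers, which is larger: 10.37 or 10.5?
10.5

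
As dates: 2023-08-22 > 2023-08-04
True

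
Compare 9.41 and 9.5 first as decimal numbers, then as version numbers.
As decimals: 9.41 < 9.5. As versions: v9.41 > v9.5 (minor version 41 > 5).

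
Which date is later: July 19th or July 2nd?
July 19th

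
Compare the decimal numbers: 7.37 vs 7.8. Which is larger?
7.8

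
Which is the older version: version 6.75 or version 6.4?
version 6.4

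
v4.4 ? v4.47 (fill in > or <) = <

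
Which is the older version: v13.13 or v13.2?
v13.2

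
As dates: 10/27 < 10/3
False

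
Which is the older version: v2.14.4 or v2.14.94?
v2.14.4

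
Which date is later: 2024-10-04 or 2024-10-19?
2024-10-19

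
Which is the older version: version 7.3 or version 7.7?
version 7.3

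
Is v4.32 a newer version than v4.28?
Yes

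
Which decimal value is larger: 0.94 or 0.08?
0.94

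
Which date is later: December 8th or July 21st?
December 8th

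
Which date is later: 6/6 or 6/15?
6/15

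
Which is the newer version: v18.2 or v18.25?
v18.25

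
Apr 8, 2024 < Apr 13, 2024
True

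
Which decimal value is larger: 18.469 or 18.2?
18.469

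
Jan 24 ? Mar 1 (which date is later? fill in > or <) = <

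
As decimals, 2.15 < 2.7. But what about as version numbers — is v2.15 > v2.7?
True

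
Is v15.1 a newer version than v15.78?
No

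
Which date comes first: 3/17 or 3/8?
3/8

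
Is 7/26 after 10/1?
No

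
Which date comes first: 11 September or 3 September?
3 September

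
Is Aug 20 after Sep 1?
No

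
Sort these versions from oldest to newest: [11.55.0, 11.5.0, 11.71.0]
[11.5.0, 11.55.0, 11.71.0]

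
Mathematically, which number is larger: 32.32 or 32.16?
32.32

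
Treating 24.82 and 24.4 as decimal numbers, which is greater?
24.82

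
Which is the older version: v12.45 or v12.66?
v12.45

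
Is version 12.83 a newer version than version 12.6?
Yes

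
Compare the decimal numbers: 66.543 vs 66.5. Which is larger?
66.543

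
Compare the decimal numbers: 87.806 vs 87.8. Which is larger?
87.806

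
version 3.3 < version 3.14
True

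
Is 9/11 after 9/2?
Yes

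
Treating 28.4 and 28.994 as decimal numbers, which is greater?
28.994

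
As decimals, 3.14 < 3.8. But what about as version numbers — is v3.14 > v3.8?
True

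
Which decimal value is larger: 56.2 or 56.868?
56.868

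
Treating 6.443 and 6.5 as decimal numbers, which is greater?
6.5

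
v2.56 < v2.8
False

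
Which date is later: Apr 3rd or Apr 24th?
Apr 24th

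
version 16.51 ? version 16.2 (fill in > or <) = >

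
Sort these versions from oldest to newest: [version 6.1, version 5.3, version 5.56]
[version 5.3, version 5.56, version 6.1]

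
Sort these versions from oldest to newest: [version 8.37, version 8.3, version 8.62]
[version 8.3, version 8.37, version 8.62]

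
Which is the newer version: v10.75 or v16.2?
v16.2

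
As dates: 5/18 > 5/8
True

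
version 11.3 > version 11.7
False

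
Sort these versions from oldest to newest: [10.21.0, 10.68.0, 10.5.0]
[10.5.0, 10.21.0, 10.68.0]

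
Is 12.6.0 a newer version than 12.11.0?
No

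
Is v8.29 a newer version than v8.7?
Yes. Version numbers are compared segment by segment as integers, not as decimals: minor version 29 > 7, so v8.29 > v8.7 (even though the decimal 8.29 < 8.7).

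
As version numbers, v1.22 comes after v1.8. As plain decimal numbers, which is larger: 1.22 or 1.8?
1.8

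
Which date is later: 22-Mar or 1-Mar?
22-Mar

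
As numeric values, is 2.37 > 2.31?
True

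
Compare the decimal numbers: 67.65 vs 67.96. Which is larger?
67.96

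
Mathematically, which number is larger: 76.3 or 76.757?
76.757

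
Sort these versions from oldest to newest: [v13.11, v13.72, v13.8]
[v13.8, v13.11, v13.72]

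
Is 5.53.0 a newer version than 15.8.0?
No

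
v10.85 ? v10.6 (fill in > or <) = >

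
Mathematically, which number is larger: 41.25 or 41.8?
41.8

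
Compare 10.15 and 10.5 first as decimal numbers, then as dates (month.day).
As decimals: 10.15 < 10.5. As dates: 10/15 is later than 10/5 (day 15 > day 5).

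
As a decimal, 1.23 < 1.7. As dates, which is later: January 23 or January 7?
January 23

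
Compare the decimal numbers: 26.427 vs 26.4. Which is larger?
26.427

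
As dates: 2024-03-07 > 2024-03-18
False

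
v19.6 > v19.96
False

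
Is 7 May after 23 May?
No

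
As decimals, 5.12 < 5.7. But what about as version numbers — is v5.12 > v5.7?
True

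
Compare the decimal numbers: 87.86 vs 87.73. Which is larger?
87.86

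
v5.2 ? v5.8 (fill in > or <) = <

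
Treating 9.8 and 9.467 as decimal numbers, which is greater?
9.8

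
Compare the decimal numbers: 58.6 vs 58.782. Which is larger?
58.782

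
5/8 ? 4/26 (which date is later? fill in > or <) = >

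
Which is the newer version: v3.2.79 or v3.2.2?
v3.2.79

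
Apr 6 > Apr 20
False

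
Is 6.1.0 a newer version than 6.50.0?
No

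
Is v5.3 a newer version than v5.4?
No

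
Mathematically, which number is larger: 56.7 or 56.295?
56.7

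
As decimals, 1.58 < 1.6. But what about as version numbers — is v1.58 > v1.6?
True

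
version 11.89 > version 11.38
True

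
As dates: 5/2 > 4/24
True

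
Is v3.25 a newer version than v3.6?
Yes. Version numbers are compared segment by segment as integers, not as decimals: minor version 25 > 6, so v3.25 > v3.6 (even though the decimal 3.25 < 3.6).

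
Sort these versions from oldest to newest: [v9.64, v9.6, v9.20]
[v9.6, v9.20, v9.64]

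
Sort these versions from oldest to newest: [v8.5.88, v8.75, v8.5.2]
[v8.5.2, v8.5.88, v8.75]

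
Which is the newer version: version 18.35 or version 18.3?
version 18.35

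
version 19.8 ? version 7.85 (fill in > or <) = >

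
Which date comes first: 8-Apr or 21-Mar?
21-Mar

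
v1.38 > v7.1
False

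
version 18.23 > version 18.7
True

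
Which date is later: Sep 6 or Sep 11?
Sep 11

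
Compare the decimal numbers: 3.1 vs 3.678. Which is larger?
3.678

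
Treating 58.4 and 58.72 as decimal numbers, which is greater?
58.72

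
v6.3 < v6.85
True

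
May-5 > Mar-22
True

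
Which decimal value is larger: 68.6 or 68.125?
68.6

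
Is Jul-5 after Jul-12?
No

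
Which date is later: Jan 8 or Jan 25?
Jan 25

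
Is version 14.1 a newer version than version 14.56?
No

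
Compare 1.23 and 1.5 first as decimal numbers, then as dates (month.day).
As decimals: 1.23 < 1.5. As dates: 1/23 is later than 1/5 (day 23 > day 5).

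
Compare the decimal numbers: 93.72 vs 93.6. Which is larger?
93.72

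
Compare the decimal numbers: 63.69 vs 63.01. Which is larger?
63.69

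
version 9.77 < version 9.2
False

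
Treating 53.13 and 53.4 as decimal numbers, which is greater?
53.4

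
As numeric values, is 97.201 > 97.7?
False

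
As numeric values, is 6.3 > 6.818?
False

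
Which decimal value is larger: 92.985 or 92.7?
92.985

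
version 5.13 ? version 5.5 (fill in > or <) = >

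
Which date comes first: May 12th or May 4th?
May 4th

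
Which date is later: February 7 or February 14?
February 14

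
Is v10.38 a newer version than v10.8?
Yes. Version numbers are compared segment by segment as integers, not as decimals: minor version 38 > 8, so v10.38 > v10.8 (even though the decimal 10.38 < 10.8).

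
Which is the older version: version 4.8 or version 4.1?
version 4.1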